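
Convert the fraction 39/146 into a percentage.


Percentage = (part / whole) × 100
= (39 / 146) × 100
≈ 26.71%

26.71%


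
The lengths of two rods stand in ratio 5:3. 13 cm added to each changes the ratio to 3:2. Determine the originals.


Let A = 5k, B = 3k.
(5k + 13) / (3k + 13) = 3/2
Cross-multiply: 2(5k + 13) = 3(3k + 13)
10k + 26 = 9k + 39
10k - 9k = 39 - 26
1k = 13
k = 13/1 = 13
A = 5×13 = 65, B = 3×13 = 39
= A = 65, B = 39

A = 65, B = 39


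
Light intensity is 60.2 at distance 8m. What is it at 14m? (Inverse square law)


I₁d₁² = I₂d₂²
I₂ = I₁ × (d₁/d₂)²
= 60.2 × (8/14)²
= 60.2 × 64/196
= 3852.8/196
≈ 19.6571

19.6571


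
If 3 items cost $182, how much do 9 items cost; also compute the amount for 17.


Direct proportion: y/x = constant
k = 182/3 ≈ 60.6667
y at x=9: k × 9 = 182 × 9 / 3 = 1638/3 = 546.00
y at x=17: k × 17 = 182 × 17 / 3 = 3094/3 ≈ 1031.33
= 546.00 and 1031.33

546.00 and 1031.33


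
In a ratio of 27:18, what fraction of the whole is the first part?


Total parts = 27 + 18 = 45
First part: 27/45 = 3/5
= 3/5

3/5


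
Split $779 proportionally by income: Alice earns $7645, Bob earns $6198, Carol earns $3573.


Total income = 7645 + 6198 + 3573 = $17416
Alice: $779 × 7645/17416 = $341.95
Bob: $779 × 6198/17416 = $277.23
Carol: $779 × 3573/17416 = $159.82
= Alice: $341.95, Bob: $277.23, Carol: $159.82

Alice: $341.95, Bob: $277.23, Carol: $159.82


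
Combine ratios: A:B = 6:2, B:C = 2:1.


Match B: multiply A:B by 2 → 12:4
Multiply B:C by 2 → 4:2
Combined: 12:4:2
GCD = 2
= 6:2:1

6:2:1


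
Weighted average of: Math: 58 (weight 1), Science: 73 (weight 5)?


Numerator = 58×1 + 73×5
= 58 + 365
= 423
Total weight = 6
Weighted avg = 423/6
= 70.50

70.50


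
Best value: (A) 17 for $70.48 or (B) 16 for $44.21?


Deal A: $70.48/17 = $4.1459/unit
Deal B: $44.21/16 = $2.7631/unit
B is cheaper per unit
= Deal B

Deal B


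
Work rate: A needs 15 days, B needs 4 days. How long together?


Rate of A = 1/15 per day
Rate of B = 1/4 per day
Combined rate = 1/15 + 1/4 = 19/60 ≈ 0.3167 per day
Days = 1 / combined rate = 60/19
≈ 3.16 days

3.16 days


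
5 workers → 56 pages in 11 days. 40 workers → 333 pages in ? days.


Days ∝ work / workers, so d₂ = d₁ × (m₁/m₂) × (w₂/w₁)
Workers factor (inverse): 5/40 = 0.1250
Work factor (direct): 333/56 ≈ 5.9464
d₂ = 11 × 5/40 × 333/56 = (11 × 5 × 333) / (40 × 56) = 18315/2240
≈ 8.18 days

8.18 days


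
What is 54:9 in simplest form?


GCD(54, 9) = 9
54/9 : 9/9
= 6:1

6:1


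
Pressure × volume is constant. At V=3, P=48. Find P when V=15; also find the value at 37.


Inverse proportion: x × y = constant
k = 3 × 48 = 144
At x=15: k/15 = 9.60
At x=37: k/37 = 3.89
= 9.60 and 3.89

9.60 and 3.89


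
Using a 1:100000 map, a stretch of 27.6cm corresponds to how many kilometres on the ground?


Real distance = map distance × scale
= 27.6cm × 100000
= 2760000 cm = 27600.0 m
= 27.600 km

27.600 km


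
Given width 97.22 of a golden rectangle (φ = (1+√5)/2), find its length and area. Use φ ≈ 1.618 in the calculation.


φ = (1 + √5) / 2 ≈ 1.618
Length = width × φ = 97.22 × 1.618 = 157.30196
≈ 157.30
Area = width × length = 97.22 × 157.30196 = 15292.8965512 ≈ 15292.90
= Length: 157.30, Area: 15292.90

Length: 157.30, Area: 15292.90


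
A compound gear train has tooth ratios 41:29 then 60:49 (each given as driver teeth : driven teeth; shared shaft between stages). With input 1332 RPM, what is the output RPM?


Stage 1: RPM_B = RPM_A × t_A/t_B = 1332 × 41/29 = 54612/29 ≈ 1883.17
B and C share a shaft → RPM_C = RPM_B
Stage 2: RPM_D = RPM_C × t_C/t_D = RPM_A × (t_A×t_C)/(t_B×t_D)
Overall ratio = (41×60)/(29×49) = 2460/1421
RPM_D = 1332 × 2460/1421 = 3276720/1421
≈ 2305.93 RPM

2305.93 RPM


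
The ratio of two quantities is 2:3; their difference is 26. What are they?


Let A = 2k, B = 3k.
3k - 2k = 26
1k = 26 → k = 26/1 = 26
A = 2×26 = 52, B = 3×26 = 78
= A = 52, B = 78

A = 52, B = 78


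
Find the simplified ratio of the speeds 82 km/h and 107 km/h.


Ratio = 82:107
GCD = 1
Simplified = 82:107
Time ratio (same distance) = 107:82
Speed ratio = 82:107

82:107


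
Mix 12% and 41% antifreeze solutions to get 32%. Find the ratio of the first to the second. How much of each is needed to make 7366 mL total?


Let x parts of 12% mix with y parts of 41%.
12x + 41y = 32(x + y)
12x + 41y = 32x + 32y
x(12 - 32) = y(32 - 41)
x/y = (41 - 32)/(32 - 12) = 9/20
Simplify: 9:20
Total parts = 29; one part = 7366/29 = 254.00 mL
12% solution: 9×254.00 = 2286.00 mL
41% solution: 20×254.00 = 5080.00 mL
= ratio 9:20; 2286.00 mL and 5080.00 mL

ratio 9:20; 2286.00 mL and 5080.00 mL


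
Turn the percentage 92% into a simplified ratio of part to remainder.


92% means 92 parts out of 100; remainder = 8
Part : remainder = 92:8
GCD = 4
= 23:2

23:2


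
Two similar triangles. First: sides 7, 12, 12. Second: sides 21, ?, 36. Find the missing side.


Scale factor = 21/7 = 3
Missing side = 12 × 3
= 36.0

36.0


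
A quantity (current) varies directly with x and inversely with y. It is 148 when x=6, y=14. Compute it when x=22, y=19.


z = k·x/y
Solve for k using the known point: k = z·y/x = 148×14/6 = 2072/6 ≈ 345.3333
Now evaluate at x=22, y=19:
z = k × 22 / 19 = (2072 × 22) / (6 × 19) = 45584/114
≈ 399.8596

399.8596


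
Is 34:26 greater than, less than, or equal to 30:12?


34/26 = 1.3077
30/12 = 2.5000
1.3077 < 2.5000, so 34:26 is less
= less than

less than


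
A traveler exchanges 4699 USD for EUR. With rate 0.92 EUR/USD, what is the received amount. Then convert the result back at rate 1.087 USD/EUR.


Amount × rate = 4699 × 0.92 = 4323.08 EUR
Round-trip: 4323.08 × 1.087 = 4699.19 USD
= 4323.08 EUR, then 4699.19 USD

4323.08 EUR, then 4699.19 USD


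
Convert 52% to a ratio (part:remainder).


52% means 52 parts out of 100; remainder = 48
Part : remainder = 52:48
GCD = 4
= 13:12

13:12


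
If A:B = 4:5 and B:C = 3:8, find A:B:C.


Match B: multiply A:B by 3 → 12:15
Multiply B:C by 5 → 15:40
Combined: 12:15:40
GCD = 1
= 12:15:40

12:15:40


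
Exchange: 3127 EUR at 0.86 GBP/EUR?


Amount × rate = 3127 × 0.86
= 2689.22 GBP

2689.22 GBP


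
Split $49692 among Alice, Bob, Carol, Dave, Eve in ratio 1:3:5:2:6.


Total parts = 1 + 3 + 5 + 2 + 6 = 17
Alice: 49692 × 1/17 = 2923.06
Bob: 49692 × 3/17 = 8769.18
Carol: 49692 × 5/17 = 14615.29
Dave: 49692 × 2/17 = 5846.12
Eve: 49692 × 6/17 = 17538.35
= Alice: $2923.06, Bob: $8769.18, Carol: $14615.29, Dave: $5846.12, Eve: $17538.35

Alice: $2923.06, Bob: $8769.18, Carol: $14615.29, Dave: $5846.12, Eve: $17538.35


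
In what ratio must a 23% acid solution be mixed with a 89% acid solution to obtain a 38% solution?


Let x parts of 23% mix with y parts of 89%.
23x + 89y = 38(x + y)
23x + 89y = 38x + 38y
x(23 - 38) = y(38 - 89)
x/y = (89 - 38)/(38 - 23) = 51/15
Simplify: 17:5
= 17:5

17:5


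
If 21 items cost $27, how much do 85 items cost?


Direct proportion: y/x = constant
k = 27/21 ≈ 1.2857
y₂ = k × 85 = 27 × 85 / 21 = 2295/21
≈ 109.29

109.29


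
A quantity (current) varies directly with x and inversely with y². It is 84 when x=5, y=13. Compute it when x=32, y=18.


z = k·x/y²
Solve for k using the known point: k = z·y²/x = 84×169/5 = 14196/5 = 2839.2000
Now evaluate at x=32, y=18:
z = k × 32 / 324 = (14196 × 32) / (5 × 324) = 454272/1620
≈ 280.4148

280.4148


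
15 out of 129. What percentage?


Percentage = (part / whole) × 100
= (15 / 129) × 100
≈ 11.63%

11.63%


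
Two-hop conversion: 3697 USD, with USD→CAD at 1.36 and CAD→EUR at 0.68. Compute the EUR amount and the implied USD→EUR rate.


Step 1: 3697 USD × 1.36 = 5027.92 CAD
Step 2: 5027.92 CAD × 0.68 = 3418.99 EUR
Implied rate USD→EUR = 1.36 × 0.68 = 0.9248
= 3418.99 EUR; implied rate 0.9248 EUR/USD

3418.99 EUR; implied rate 0.9248 EUR/USD


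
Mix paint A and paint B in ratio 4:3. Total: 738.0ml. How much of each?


Total parts = 4 + 3 = 7
paint A: 738.0 × 4/7 = 421.7ml
paint B: 738.0 × 3/7 = 316.3ml
= 421.7ml and 316.3ml

421.7ml and 316.3ml


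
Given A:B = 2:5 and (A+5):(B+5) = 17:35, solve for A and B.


Let A = 2k, B = 5k.
(2k + 5) / (5k + 5) = 17/35
Cross-multiply: 35(2k + 5) = 17(5k + 5)
70k + 175 = 85k + 85
70k - 85k = 85 - 175
-15k = -90
k = -90/-15 = 6
A = 2×6 = 12, B = 5×6 = 30
= A = 12, B = 30

A = 12, B = 30


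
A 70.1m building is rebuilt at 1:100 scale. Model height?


Model size = real / scale
= 70.1 / 100
= 0.7010 m

0.7010 m


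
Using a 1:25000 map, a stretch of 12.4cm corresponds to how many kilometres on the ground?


Real distance = map distance × scale
= 12.4cm × 25000
= 310000 cm = 3100.0 m
= 3.100 km

3.100 km


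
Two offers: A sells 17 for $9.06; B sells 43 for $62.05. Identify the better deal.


Deal A: $9.06/17 = $0.5329/unit
Deal B: $62.05/43 = $1.4430/unit
A is cheaper per unit
= Deal A

Deal A


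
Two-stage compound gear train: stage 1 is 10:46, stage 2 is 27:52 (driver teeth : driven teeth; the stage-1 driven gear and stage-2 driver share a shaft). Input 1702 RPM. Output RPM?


Stage 1: RPM_B = RPM_A × t_A/t_B = 1702 × 10/46 = 17020/46 = 370.00
B and C share a shaft → RPM_C = RPM_B
Stage 2: RPM_D = RPM_C × t_C/t_D = RPM_A × (t_A×t_C)/(t_B×t_D)
Overall ratio = (10×27)/(46×52) = 270/2392
RPM_D = 1702 × 270/2392 = 459540/2392
≈ 192.12 RPM

192.12 RPM


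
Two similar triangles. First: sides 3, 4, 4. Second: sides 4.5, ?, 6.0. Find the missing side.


Scale factor = 4.5/3 = 1.5
Missing side = 4 × 1.5
= 6.0

6.0


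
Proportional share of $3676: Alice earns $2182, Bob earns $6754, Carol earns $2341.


Total income = 2182 + 6754 + 2341 = $11277
Alice: $3676 × 2182/11277 = $711.27
Bob: $3676 × 6754/11277 = $2201.62
Carol: $3676 × 2341/11277 = $763.10
= Alice: $711.27, Bob: $2201.62, Carol: $763.10

Alice: $711.27, Bob: $2201.62, Carol: $763.10


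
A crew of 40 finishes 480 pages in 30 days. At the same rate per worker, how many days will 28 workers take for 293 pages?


Days ∝ work / workers, so d₂ = d₁ × (m₁/m₂) × (w₂/w₁)
Workers factor (inverse): 40/28 ≈ 1.4286
Work factor (direct): 293/480 ≈ 0.6104
d₂ = 30 × 40/28 × 293/480 = (30 × 40 × 293) / (28 × 480) = 351600/13440
≈ 26.16 days

26.16 days


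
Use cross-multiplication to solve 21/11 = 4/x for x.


Cross multiply: 21 × x = 11 × 4
21x = 44
x = 44 / 21
= 2.10

2.10


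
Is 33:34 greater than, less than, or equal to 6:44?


33/34 = 0.9706
6/44 = 0.1364
0.9706 > 0.1364, so 33:34 is greater
= greater than

greater than


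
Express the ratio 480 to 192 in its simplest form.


GCD(480, 192) = 96
480/96 : 192/96
= 5:2

5:2


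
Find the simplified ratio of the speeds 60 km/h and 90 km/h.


Ratio = 60:90
GCD = 30
Simplified = 2:3
Time ratio (same distance) = 3:2
Speed ratio = 2:3

2:3


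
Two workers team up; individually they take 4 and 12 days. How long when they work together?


Rate of A = 1/4 per day
Rate of B = 1/12 per day
Combined rate = 1/4 + 1/12 = 16/48 ≈ 0.3333 per day
Days = 1 / combined rate = 48/16
= 3.00 days

3.00 days


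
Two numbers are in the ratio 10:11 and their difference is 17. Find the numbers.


Let A = 10k, B = 11k.
11k - 10k = 17
1k = 17 → k = 17/1 = 17
A = 10×17 = 170, B = 11×17 = 187
= A = 170, B = 187

A = 170, B = 187


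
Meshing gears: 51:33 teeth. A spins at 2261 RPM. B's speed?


Gear ratio = 51:33 = 17:11
RPM_B = RPM_A × (teeth_A / teeth_B)
= 2261 × (51/33)
= 3494.3 RPM

3494.3 RPM


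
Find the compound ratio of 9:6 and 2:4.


Compound ratio = (9×2) : (6×4)
= 18:24
GCD = 6
= 3:4

3:4


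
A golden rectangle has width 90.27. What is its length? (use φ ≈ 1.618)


φ = (1 + √5) / 2 ≈ 1.618
Length = width × φ = 90.27 × 1.618 = 146.05686
≈ 146.06

146.06


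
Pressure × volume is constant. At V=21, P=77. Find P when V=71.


Inverse proportion: x × y = constant
k = 21 × 77 = 1617
y₂ = k / 71 = 1617 / 71
= 22.77

22.77


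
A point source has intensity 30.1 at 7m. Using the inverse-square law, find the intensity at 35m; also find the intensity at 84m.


I₁d₁² = I₂d₂²
I at 35m = 30.1 × (7/35)² = 30.1 × 49/1225 = 1474.9/1225 = 1.2040
I at 84m = 30.1 × (7/84)² = 30.1 × 49/7056 = 1474.9/7056 ≈ 0.2090
= 1.2040 and 0.2090

1.2040 and 0.2090


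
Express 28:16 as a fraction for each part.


Total parts = 28 + 16 = 44
First part: 28/44 = 7/11
Second part: 16/44 = 4/11
= 7/11 and 4/11

7/11 and 4/11


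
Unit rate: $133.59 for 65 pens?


Unit rate = total / quantity
= 133.59 / 65
= $2.06 per unit

$2.06 per unit


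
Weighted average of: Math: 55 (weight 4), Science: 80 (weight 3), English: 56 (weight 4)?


Numerator = 55×4 + 80×3 + 56×4
= 220 + 240 + 224
= 684
Total weight = 11
Weighted avg = 684/11
= 62.18

62.18


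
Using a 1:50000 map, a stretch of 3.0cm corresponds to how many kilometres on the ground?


Real distance = map distance × scale
= 3.0cm × 50000
= 150000 cm = 1500.0 m
= 1.500 km

1.500 km


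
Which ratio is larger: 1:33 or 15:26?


1/33 = 0.0303
15/26 = 0.5769
0.0303 < 0.5769, so 1:33 is less
= 15:26

15:26


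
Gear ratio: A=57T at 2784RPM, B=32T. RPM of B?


Gear ratio = 57:32 = 57:32
RPM_B = RPM_A × (teeth_A / teeth_B)
= 2784 × (57/32)
= 4959.0 RPM

4959.0 RPM


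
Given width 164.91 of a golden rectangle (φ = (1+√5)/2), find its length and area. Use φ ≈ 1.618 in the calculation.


φ = (1 + √5) / 2 ≈ 1.618
Length = width × φ = 164.91 × 1.618 = 266.82438
≈ 266.82
Area = width × length = 164.91 × 266.82438 = 44002.0085058 ≈ 44002.01
= Length: 266.82, Area: 44002.01

Length: 266.82, Area: 44002.01


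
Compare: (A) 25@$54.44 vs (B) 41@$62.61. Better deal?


Deal A: $54.44/25 = $2.1776/unit
Deal B: $62.61/41 = $1.5271/unit
B is cheaper per unit
= Deal B

Deal B


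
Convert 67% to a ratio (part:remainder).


67% means 67 parts out of 100; remainder = 33
Part : remainder = 67:33
GCD = 1
= 67:33

67:33


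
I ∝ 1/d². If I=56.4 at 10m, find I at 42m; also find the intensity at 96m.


I₁d₁² = I₂d₂²
I at 42m = 56.4 × (10/42)² = 56.4 × 100/1764 = 5640/1764 ≈ 3.1973
I at 96m = 56.4 × (10/96)² = 56.4 × 100/9216 = 5640/9216 ≈ 0.6120
= 3.1973 and 0.6120

3.1973 and 0.6120


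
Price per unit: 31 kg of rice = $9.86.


Unit rate = total / quantity
= 9.86 / 31
= $0.32 per unit

$0.32 per unit


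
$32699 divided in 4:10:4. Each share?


Total parts = 4 + 10 + 4 = 18
Part 1: 32699 × 4/18 = 7266.44
Part 2: 32699 × 10/18 = 18166.11
Part 3: 32699 × 4/18 = 7266.44
= Part 1: $7266.44, Part 2: $18166.11, Part 3: $7266.44

Part 1: $7266.44, Part 2: $18166.11, Part 3: $7266.44


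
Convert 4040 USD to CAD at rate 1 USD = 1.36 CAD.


Amount × rate = 4040 × 1.36
= 5494.40 CAD

5494.40 CAD


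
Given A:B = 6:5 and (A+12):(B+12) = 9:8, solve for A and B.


Let A = 6k, B = 5k.
(6k + 12) / (5k + 12) = 9/8
Cross-multiply: 8(6k + 12) = 9(5k + 12)
48k + 96 = 45k + 108
48k - 45k = 108 - 96
3k = 12
k = 12/3 = 4
A = 6×4 = 24, B = 5×4 = 20
= A = 24, B = 20

A = 24, B = 20


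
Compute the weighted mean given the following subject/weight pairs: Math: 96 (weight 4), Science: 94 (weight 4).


Numerator = 96×4 + 94×4
= 384 + 376
= 760
Total weight = 8
Weighted avg = 760/8
= 95.00

95.00


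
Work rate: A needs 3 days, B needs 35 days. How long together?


Rate of A = 1/3 per day
Rate of B = 1/35 per day
Combined rate = 1/3 + 1/35 = 38/105 ≈ 0.3619 per day
Days = 1 / combined rate = 105/38
≈ 2.76 days

2.76 days


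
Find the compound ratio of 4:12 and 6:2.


Compound ratio = (4×6) : (12×2)
= 24:24
GCD = 24
= 1:1

1:1


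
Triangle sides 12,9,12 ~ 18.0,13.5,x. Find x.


Scale factor = 18.0/12 = 1.5
Missing side = 12 × 1.5
= 18.0

18.0


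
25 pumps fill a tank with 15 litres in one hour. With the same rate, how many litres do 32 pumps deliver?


Direct proportion: y/x = constant
k = 15/25 = 0.6000
y₂ = k × 32 = 15 × 32 / 25 = 480/25
= 19.20

19.20


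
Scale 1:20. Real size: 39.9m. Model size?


Model size = real / scale
= 39.9 / 20
= 1.9950 m

1.9950 m


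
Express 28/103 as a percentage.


Percentage = (part / whole) × 100
= (28 / 103) × 100
≈ 27.18%

27.18%


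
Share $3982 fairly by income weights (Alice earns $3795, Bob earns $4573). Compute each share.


Total income = 3795 + 4573 = $8368
Alice: $3982 × 3795/8368 = $1805.89
Bob: $3982 × 4573/8368 = $2176.11
= Alice: $1805.89, Bob: $2176.11

Alice: $1805.89, Bob: $2176.11


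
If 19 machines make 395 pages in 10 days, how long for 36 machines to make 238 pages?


Days ∝ work / workers, so d₂ = d₁ × (m₁/m₂) × (w₂/w₁)
Workers factor (inverse): 19/36 ≈ 0.5278
Work factor (direct): 238/395 ≈ 0.6025
d₂ = 10 × 19/36 × 238/395 = (10 × 19 × 238) / (36 × 395) = 45220/14220
≈ 3.18 days

3.18 days


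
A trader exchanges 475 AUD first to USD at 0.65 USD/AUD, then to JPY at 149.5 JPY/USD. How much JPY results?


Step 1: 475 AUD × 0.65 = 308.75 USD
Step 2: 308.75 USD × 149.5 = 46158.13 JPY
Implied rate AUD→JPY = 0.65 × 149.5 = 97.1750
= 46158.13 JPY

46158.13 JPY


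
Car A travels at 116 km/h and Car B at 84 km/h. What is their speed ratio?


Ratio = 116:84
GCD = 4
Simplified = 29:21
Time ratio (same distance) = 21:29
Speed ratio = 29:21

29:21


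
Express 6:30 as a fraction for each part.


Total parts = 6 + 30 = 36
First part: 6/36 = 1/6
Second part: 30/36 = 5/6
= 1/6 and 5/6

1/6 and 5/6


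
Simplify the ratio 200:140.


GCD(200, 140) = 20
200/20 : 140/20
= 10:7

10:7


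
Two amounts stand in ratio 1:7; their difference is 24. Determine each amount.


Let A = 1k, B = 7k.
7k - 1k = 24
6k = 24 → k = 24/6 = 4
A = 1×4 = 4, B = 7×4 = 28
= A = 4, B = 28

A = 4, B = 28


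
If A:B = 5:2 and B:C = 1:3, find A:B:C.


Match B: multiply A:B by 1 → 5:2
Multiply B:C by 2 → 2:6
Combined: 5:2:6
GCD = 1
= 5:2:6

5:2:6


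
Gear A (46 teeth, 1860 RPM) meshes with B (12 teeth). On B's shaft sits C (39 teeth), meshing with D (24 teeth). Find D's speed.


Stage 1: RPM_B = RPM_A × t_A/t_B = 1860 × 46/12 = 85560/12 = 7130.00
B and C share a shaft → RPM_C = RPM_B
Stage 2: RPM_D = RPM_C × t_C/t_D = RPM_A × (t_A×t_C)/(t_B×t_D)
Overall ratio = (46×39)/(12×24) = 1794/288
RPM_D = 1860 × 1794/288 = 3336840/288
= 11586.25 RPM

11586.25 RPM


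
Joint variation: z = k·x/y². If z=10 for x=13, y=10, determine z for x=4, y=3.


z = k·x/y²
Solve for k using the known point: k = z·y²/x = 10×100/13 = 1000/13 ≈ 76.9231
Now evaluate at x=4, y=3:
z = k × 4 / 9 = (1000 × 4) / (13 × 9) = 4000/117
≈ 34.1880

34.1880


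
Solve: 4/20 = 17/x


Cross multiply: 4 × x = 20 × 17
4x = 340
x = 340 / 4
= 85.00

85.00


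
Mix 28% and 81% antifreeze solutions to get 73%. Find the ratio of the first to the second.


Let x parts of 28% mix with y parts of 81%.
28x + 81y = 73(x + y)
28x + 81y = 73x + 73y
x(28 - 73) = y(73 - 81)
x/y = (81 - 73)/(73 - 28) = 8/45
Simplify: 8:45
= 8:45

8:45


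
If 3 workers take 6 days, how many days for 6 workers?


Inverse proportion: x × y = constant
k = 3 × 6 = 18
y₂ = k / 6 = 18 / 6
= 3.00

3.00


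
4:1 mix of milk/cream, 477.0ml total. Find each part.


Total parts = 4 + 1 = 5
milk: 477.0 × 4/5 = 381.6ml
cream: 477.0 × 1/5 = 95.4ml
= 381.6ml and 95.4ml

381.6ml and 95.4ml


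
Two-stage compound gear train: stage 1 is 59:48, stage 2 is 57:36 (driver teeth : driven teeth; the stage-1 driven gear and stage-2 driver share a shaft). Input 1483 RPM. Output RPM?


Stage 1: RPM_B = RPM_A × t_A/t_B = 1483 × 59/48 = 87497/48 ≈ 1822.85
B and C share a shaft → RPM_C = RPM_B
Stage 2: RPM_D = RPM_C × t_C/t_D = RPM_A × (t_A×t_C)/(t_B×t_D)
Overall ratio = (59×57)/(48×36) = 3363/1728
RPM_D = 1483 × 3363/1728 = 4987329/1728
≈ 2886.19 RPM

2886.19 RPM


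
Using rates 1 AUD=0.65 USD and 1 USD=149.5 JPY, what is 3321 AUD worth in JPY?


Step 1: 3321 AUD × 0.65 = 2158.65 USD
Step 2: 2158.65 USD × 149.5 = 322718.18 JPY
Implied rate AUD→JPY = 0.65 × 149.5 = 97.1750
= 322718.18 JPY

322718.18 JPY


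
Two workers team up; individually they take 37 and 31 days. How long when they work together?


Rate of A = 1/37 per day
Rate of B = 1/31 per day
Combined rate = 1/37 + 1/31 = 68/1147 ≈ 0.0593 per day
Days = 1 / combined rate = 1147/68
≈ 16.87 days

16.87 days


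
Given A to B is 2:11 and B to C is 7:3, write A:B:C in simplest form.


Match B: multiply A:B by 7 → 14:77
Multiply B:C by 11 → 77:33
Combined: 14:77:33
GCD = 1
= 14:77:33

14:77:33


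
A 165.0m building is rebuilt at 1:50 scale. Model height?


Model size = real / scale
= 165.0 / 50
= 3.3000 m

3.3000 m


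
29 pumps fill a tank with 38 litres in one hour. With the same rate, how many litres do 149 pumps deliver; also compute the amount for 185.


Direct proportion: y/x = constant
k = 38/29 ≈ 1.3103
y at x=149: k × 149 = 38 × 149 / 29 = 5662/29 ≈ 195.24
y at x=185: k × 185 = 38 × 185 / 29 = 7030/29 ≈ 242.41
= 195.24 and 242.41

195.24 and 242.41


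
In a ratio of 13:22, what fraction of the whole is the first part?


Total parts = 13 + 22 = 35
First part: 13/35 = 13/35
= 13/35

13/35


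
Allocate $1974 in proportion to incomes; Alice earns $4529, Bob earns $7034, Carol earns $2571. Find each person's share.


Total income = 4529 + 7034 + 2571 = $14134
Alice: $1974 × 4529/14134 = $632.53
Bob: $1974 × 7034/14134 = $982.39
Carol: $1974 × 2571/14134 = $359.07
= Alice: $632.53, Bob: $982.39, Carol: $359.07

Alice: $632.53, Bob: $982.39, Carol: $359.07


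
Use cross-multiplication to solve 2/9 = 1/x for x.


Cross multiply: 2 × x = 9 × 1
2x = 9
x = 9 / 2
= 4.50

4.50


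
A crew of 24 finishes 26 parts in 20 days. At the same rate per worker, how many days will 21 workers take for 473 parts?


Days ∝ work / workers, so d₂ = d₁ × (m₁/m₂) × (w₂/w₁)
Workers factor (inverse): 24/21 ≈ 1.1429
Work factor (direct): 473/26 ≈ 18.1923
d₂ = 20 × 24/21 × 473/26 = (20 × 24 × 473) / (21 × 26) = 227040/546
≈ 415.82 days

415.82 days


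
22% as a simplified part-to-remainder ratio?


22% means 22 parts out of 100; remainder = 78
Part : remainder = 22:78
GCD = 2
= 11:39

11:39


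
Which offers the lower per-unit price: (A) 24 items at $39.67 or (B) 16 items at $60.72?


Deal A: $39.67/24 = $1.6529/unit
Deal B: $60.72/16 = $3.7950/unit
A is cheaper per unit
= Deal A

Deal A


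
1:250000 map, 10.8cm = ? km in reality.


Real distance = map distance × scale
= 10.8cm × 250000
= 2700000 cm = 27000.0 m
= 27.000 km

27.000 km


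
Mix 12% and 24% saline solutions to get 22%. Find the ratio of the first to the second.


Let x parts of 12% mix with y parts of 24%.
12x + 24y = 22(x + y)
12x + 24y = 22x + 22y
x(12 - 22) = y(22 - 24)
x/y = (24 - 22)/(22 - 12) = 2/10
Simplify: 1:5
= 1:5

1:5


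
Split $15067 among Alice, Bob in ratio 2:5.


Total parts = 2 + 5 = 7
Alice: 15067 × 2/7 = 4304.86
Bob: 15067 × 5/7 = 10762.14
= Alice: $4304.86, Bob: $10762.14

Alice: $4304.86, Bob: $10762.14


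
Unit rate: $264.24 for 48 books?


Unit rate = total / quantity
= 264.24 / 48
= $5.51 per unit

$5.51 per unit


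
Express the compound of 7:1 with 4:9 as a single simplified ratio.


Compound ratio = (7×4) : (1×9)
= 28:9
GCD = 1
= 28:9

28:9


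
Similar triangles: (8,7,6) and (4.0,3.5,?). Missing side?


Scale factor = 4.0/8 = 0.5
Missing side = 6 × 0.5
= 3.0

3.0


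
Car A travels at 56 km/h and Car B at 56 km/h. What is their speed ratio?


Ratio = 56:56
GCD = 56
Simplified = 1:1
Time ratio (same distance) = 1:1
Speed ratio = 1:1

1:1


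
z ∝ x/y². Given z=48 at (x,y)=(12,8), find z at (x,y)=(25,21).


z = k·x/y²
Solve for k using the known point: k = z·y²/x = 48×64/12 = 3072/12 = 256.0000
Now evaluate at x=25, y=21:
z = k × 25 / 441 = (3072 × 25) / (12 × 441) = 76800/5292
≈ 14.5125

14.5125


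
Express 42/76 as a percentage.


Percentage = (part / whole) × 100
= (42 / 76) × 100
≈ 55.26%

55.26%


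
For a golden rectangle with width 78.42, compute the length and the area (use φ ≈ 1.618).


φ = (1 + √5) / 2 ≈ 1.618
Length = width × φ = 78.42 × 1.618 = 126.88356
≈ 126.88
Area = width × length = 78.42 × 126.88356 = 9950.2087752 ≈ 9950.21
= Length: 126.88, Area: 9950.21

Length: 126.88, Area: 9950.21


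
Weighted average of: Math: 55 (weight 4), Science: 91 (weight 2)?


Numerator = 55×4 + 91×2
= 220 + 182
= 402
Total weight = 6
Weighted avg = 402/6
= 67.00

67.00


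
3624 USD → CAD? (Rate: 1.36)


Amount × rate = 3624 × 1.36
= 4928.64 CAD

4928.64 CAD


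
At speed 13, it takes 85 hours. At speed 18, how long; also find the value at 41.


Inverse proportion: x × y = constant
k = 13 × 85 = 1105
At x=18: k/18 = 61.39
At x=41: k/41 = 26.95
= 61.39 and 26.95

61.39 and 26.95


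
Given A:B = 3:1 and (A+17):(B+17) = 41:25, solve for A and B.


Let A = 3k, B = 1k.
(3k + 17) / (1k + 17) = 41/25
Cross-multiply: 25(3k + 17) = 41(1k + 17)
75k + 425 = 41k + 697
75k - 41k = 697 - 425
34k = 272
k = 272/34 = 8
A = 3×8 = 24, B = 1×8 = 8
= A = 24, B = 8

A = 24, B = 8


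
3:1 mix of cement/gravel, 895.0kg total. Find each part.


Total parts = 3 + 1 = 4
cement: 895.0 × 3/4 = 671.3kg
gravel: 895.0 × 1/4 = 223.8kg
= 671.3kg and 223.8kg

671.3kg and 223.8kg


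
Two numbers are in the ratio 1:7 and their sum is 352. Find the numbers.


Let A = 1k, B = 7k.
1k + 7k = 352
8k = 352 → k = 352/8 = 44
A = 1×44 = 44, B = 7×44 = 308
= A = 44, B = 308

A = 44, B = 308


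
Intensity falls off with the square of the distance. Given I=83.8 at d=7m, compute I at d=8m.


I₁d₁² = I₂d₂²
I₂ = I₁ × (d₁/d₂)²
= 83.8 × (7/8)²
= 83.8 × 49/64
= 4106.2/64
≈ 64.1594

64.1594


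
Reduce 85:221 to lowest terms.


GCD(85, 221) = 17
85/17 : 221/17
= 5:13

5:13


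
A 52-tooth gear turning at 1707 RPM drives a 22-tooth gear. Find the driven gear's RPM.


Gear ratio = 52:22 = 26:11
RPM_B = RPM_A × (teeth_A / teeth_B)
= 1707 × (52/22)
= 4034.7 RPM

4034.7 RPM


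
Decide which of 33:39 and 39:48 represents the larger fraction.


33/39 = 0.8462
39/48 = 0.8125
0.8462 > 0.8125, so 33:39 is greater
= 33:39

33:39


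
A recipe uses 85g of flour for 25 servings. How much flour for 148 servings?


Direct proportion: y/x = constant
k = 85/25 = 3.4000
y₂ = k × 148 = 85 × 148 / 25 = 12580/25
= 503.20

503.20


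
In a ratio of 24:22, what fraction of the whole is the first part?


Total parts = 24 + 22 = 46
First part: 24/46 = 12/23
= 12/23

12/23


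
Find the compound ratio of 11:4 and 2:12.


Compound ratio = (11×2) : (4×12)
= 22:48
GCD = 2
= 11:24

11:24


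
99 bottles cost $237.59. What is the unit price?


Unit rate = total / quantity
= 237.59 / 99
= $2.40 per unit

$2.40 per unit


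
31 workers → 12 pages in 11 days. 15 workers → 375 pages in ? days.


Days ∝ work / workers, so d₂ = d₁ × (m₁/m₂) × (w₂/w₁)
Workers factor (inverse): 31/15 ≈ 2.0667
Work factor (direct): 375/12 = 31.2500
d₂ = 11 × 31/15 × 375/12 = (11 × 31 × 375) / (15 × 12) = 127875/180
≈ 710.42 days

710.42 days


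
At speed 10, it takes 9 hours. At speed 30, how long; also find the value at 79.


Inverse proportion: x × y = constant
k = 10 × 9 = 90
At x=30: k/30 = 3.00
At x=79: k/79 = 1.14
= 3.00 and 1.14

3.00 and 1.14


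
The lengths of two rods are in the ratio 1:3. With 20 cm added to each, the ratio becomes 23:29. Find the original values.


Let A = 1k, B = 3k.
(1k + 20) / (3k + 20) = 23/29
Cross-multiply: 29(1k + 20) = 23(3k + 20)
29k + 580 = 69k + 460
29k - 69k = 460 - 580
-40k = -120
k = -120/-40 = 3
A = 1×3 = 3, B = 3×3 = 9
= A = 3, B = 9

A = 3, B = 9


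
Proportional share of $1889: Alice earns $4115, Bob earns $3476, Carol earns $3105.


Total income = 4115 + 3476 + 3105 = $10696
Alice: $1889 × 4115/10696 = $726.74
Bob: $1889 × 3476/10696 = $613.89
Carol: $1889 × 3105/10696 = $548.37
= Alice: $726.74, Bob: $613.89, Carol: $548.37

Alice: $726.74, Bob: $613.89, Carol: $548.37


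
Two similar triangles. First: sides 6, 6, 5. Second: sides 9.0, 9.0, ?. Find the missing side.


Scale factor = 9.0/6 = 1.5
Missing side = 5 × 1.5
= 7.5

7.5


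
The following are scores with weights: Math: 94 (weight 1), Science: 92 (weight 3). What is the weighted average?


Numerator = 94×1 + 92×3
= 94 + 276
= 370
Total weight = 4
Weighted avg = 370/4
= 92.50

92.50


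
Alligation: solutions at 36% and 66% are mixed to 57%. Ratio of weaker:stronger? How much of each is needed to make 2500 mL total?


Let x parts of 36% mix with y parts of 66%.
36x + 66y = 57(x + y)
36x + 66y = 57x + 57y
x(36 - 57) = y(57 - 66)
x/y = (66 - 57)/(57 - 36) = 9/21
Simplify: 3:7
Total parts = 10; one part = 2500/10 = 250.00 mL
36% solution: 3×250.00 = 750.00 mL
66% solution: 7×250.00 = 1750.00 mL
= ratio 3:7; 750.00 mL and 1750.00 mL

ratio 3:7; 750.00 mL and 1750.00 mL


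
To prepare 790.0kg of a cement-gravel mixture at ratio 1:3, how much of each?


Total parts = 1 + 3 = 4
cement: 790.0 × 1/4 = 197.5kg
gravel: 790.0 × 3/4 = 592.5kg
= 197.5kg and 592.5kg

197.5kg and 592.5kg


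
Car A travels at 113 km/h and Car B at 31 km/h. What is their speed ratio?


Ratio = 113:31
GCD = 1
Simplified = 113:31
Time ratio (same distance) = 31:113
Speed ratio = 113:31

113:31


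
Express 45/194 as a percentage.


Percentage = (part / whole) × 100
= (45 / 194) × 100
≈ 23.20%

23.20%


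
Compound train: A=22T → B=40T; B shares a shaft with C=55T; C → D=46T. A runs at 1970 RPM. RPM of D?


Stage 1: RPM_B = RPM_A × t_A/t_B = 1970 × 22/40 = 43340/40 = 1083.50
B and C share a shaft → RPM_C = RPM_B
Stage 2: RPM_D = RPM_C × t_C/t_D = RPM_A × (t_A×t_C)/(t_B×t_D)
Overall ratio = (22×55)/(40×46) = 1210/1840
RPM_D = 1970 × 1210/1840 = 2383700/1840
≈ 1295.49 RPM

1295.49 RPM


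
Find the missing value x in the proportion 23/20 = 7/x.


Cross multiply: 23 × x = 20 × 7
23x = 140
x = 140 / 23
= 6.09

6.09


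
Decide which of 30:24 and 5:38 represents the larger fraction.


30/24 = 1.2500
5/38 = 0.1316
1.2500 > 0.1316, so 30:24 is greater
= 30:24

30:24


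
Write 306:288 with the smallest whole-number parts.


GCD(306, 288) = 18
306/18 : 288/18
= 17:16

17:16


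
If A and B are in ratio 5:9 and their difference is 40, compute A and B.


Let A = 5k, B = 9k.
9k - 5k = 40
4k = 40 → k = 40/4 = 10
A = 5×10 = 50, B = 9×10 = 90
= A = 50, B = 90

A = 50, B = 90


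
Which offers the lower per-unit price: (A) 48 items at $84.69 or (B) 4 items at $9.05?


Deal A: $84.69/48 = $1.7644/unit
Deal B: $9.05/4 = $2.2625/unit
A is cheaper per unit
= Deal A

Deal A


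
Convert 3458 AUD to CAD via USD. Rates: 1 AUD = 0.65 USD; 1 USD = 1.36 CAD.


Step 1: 3458 AUD × 0.65 = 2247.70 USD
Step 2: 2247.70 USD × 1.36 = 3056.87 CAD
Implied rate AUD→CAD = 0.65 × 1.36 = 0.8840
= 3056.87 CAD

3056.87 CAD


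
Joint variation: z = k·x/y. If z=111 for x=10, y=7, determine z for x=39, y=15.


z = k·x/y
Solve for k using the known point: k = z·y/x = 111×7/10 = 777/10 = 77.7000
Now evaluate at x=39, y=15:
z = k × 39 / 15 = (777 × 39) / (10 × 15) = 30303/150
= 202.0200

202.0200


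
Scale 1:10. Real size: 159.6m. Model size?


Model size = real / scale
= 159.6 / 10
= 15.9600 m

15.9600 m


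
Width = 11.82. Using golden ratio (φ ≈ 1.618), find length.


φ = (1 + √5) / 2 ≈ 1.618
Length = width × φ = 11.82 × 1.618 = 19.12476
≈ 19.12

19.12


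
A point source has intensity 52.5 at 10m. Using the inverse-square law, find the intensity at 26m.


I₁d₁² = I₂d₂²
I₂ = I₁ × (d₁/d₂)²
= 52.5 × (10/26)²
= 52.5 × 100/676
= 5250/676
≈ 7.7663

7.7663


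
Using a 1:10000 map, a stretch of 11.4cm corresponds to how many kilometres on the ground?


Real distance = map distance × scale
= 11.4cm × 10000
= 114000 cm = 1140.0 m
= 1.140 km

1.140 km


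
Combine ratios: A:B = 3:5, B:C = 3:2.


Match B: multiply A:B by 3 → 9:15
Multiply B:C by 5 → 15:10
Combined: 9:15:10
GCD = 1
= 9:15:10

9:15:10


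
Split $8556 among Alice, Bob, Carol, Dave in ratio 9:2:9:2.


Total parts = 9 + 2 + 9 + 2 = 22
Alice: 8556 × 9/22 = 3500.18
Bob: 8556 × 2/22 = 777.82
Carol: 8556 × 9/22 = 3500.18
Dave: 8556 × 2/22 = 777.82
= Alice: $3500.18, Bob: $777.82, Carol: $3500.18, Dave: $777.82

Alice: $3500.18, Bob: $777.82, Carol: $3500.18, Dave: $777.82


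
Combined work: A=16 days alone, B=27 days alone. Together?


Rate of A = 1/16 per day
Rate of B = 1/27 per day
Combined rate = 1/16 + 1/27 = 43/432 ≈ 0.0995 per day
Days = 1 / combined rate = 432/43
≈ 10.05 days

10.05 days


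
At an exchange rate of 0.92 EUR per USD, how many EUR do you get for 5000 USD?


Amount × rate = 5000 × 0.92
= 4600.00 EUR

4600.00 EUR


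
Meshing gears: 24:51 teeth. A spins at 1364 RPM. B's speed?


Gear ratio = 24:51 = 8:17
RPM_B = RPM_A × (teeth_A / teeth_B)
= 1364 × (24/51)
= 641.9 RPM

641.9 RPM


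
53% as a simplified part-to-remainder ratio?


53% means 53 parts out of 100; remainder = 47
Part : remainder = 53:47
GCD = 1
= 53:47

53:47


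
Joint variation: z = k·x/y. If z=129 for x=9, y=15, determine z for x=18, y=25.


z = k·x/y
Solve for k using the known point: k = z·y/x = 129×15/9 = 1935/9 = 215.0000
Now evaluate at x=18, y=25:
z = k × 18 / 25 = (1935 × 18) / (9 × 25) = 34830/225
= 154.8000

154.8000


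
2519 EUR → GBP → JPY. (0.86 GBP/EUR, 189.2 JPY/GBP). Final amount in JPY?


Step 1: 2519 EUR × 0.86 = 2166.34 GBP
Step 2: 2166.34 GBP × 189.2 = 409871.53 JPY
Implied rate EUR→JPY = 0.86 × 189.2 = 162.7120
= 409871.53 JPY

409871.53 JPY


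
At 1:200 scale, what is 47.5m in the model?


Model size = real / scale
= 47.5 / 200
= 0.2375 m

0.2375 m


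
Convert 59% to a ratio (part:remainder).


59% means 59 parts out of 100; remainder = 41
Part : remainder = 59:41
GCD = 1
= 59:41

59:41


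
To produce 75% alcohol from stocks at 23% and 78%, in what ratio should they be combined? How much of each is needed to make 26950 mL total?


Let x parts of 23% mix with y parts of 78%.
23x + 78y = 75(x + y)
23x + 78y = 75x + 75y
x(23 - 75) = y(75 - 78)
x/y = (78 - 75)/(75 - 23) = 3/52
Simplify: 3:52
Total parts = 55; one part = 26950/55 = 490.00 mL
23% solution: 3×490.00 = 1470.00 mL
78% solution: 52×490.00 = 25480.00 mL
= ratio 3:52; 1470.00 mL and 25480.00 mL

ratio 3:52; 1470.00 mL and 25480.00 mL


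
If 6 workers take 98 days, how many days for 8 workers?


Inverse proportion: x × y = constant
k = 6 × 98 = 588
y₂ = k / 8 = 588 / 8
= 73.50

73.50


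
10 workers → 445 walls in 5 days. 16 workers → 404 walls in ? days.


Days ∝ work / workers, so d₂ = d₁ × (m₁/m₂) × (w₂/w₁)
Workers factor (inverse): 10/16 = 0.6250
Work factor (direct): 404/445 ≈ 0.9079
d₂ = 5 × 10/16 × 404/445 = (5 × 10 × 404) / (16 × 445) = 20200/7120
≈ 2.84 days

2.84 days


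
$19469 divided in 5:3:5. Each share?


Total parts = 5 + 3 + 5 = 13
Part 1: 19469 × 5/13 = 7488.08
Part 2: 19469 × 3/13 = 4492.85
Part 3: 19469 × 5/13 = 7488.08
= Part 1: $7488.08, Part 2: $4492.85, Part 3: $7488.08

Part 1: $7488.08, Part 2: $4492.85, Part 3: $7488.08


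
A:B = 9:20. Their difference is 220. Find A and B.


Let A = 9k, B = 20k.
20k - 9k = 220
11k = 220 → k = 220/11 = 20
A = 9×20 = 180, B = 20×20 = 400
= A = 180, B = 400

A = 180, B = 400


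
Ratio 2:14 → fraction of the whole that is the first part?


Total parts = 2 + 14 = 16
First part: 2/16 = 1/8
= 1/8

1/8


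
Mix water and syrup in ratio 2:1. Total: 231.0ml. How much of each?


Total parts = 2 + 1 = 3
water: 231.0 × 2/3 = 154.0ml
syrup: 231.0 × 1/3 = 77.0ml
= 154.0ml and 77.0ml

154.0ml and 77.0ml


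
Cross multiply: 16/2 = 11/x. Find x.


Cross multiply: 16 × x = 2 × 11
16x = 22
x = 22 / 16
= 1.38

1.38


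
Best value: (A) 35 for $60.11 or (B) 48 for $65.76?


Deal A: $60.11/35 = $1.7174/unit
Deal B: $65.76/48 = $1.3700/unit
B is cheaper per unit
= Deal B

Deal B


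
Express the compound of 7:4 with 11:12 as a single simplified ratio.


Compound ratio = (7×11) : (4×12)
= 77:48
GCD = 1
= 77:48

77:48


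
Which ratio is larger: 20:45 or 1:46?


20/45 = 0.4444
1/46 = 0.0217
0.4444 > 0.0217, so 20:45 is greater
= 20:45

20:45


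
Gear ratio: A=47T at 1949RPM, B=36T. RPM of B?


Gear ratio = 47:36 = 47:36
RPM_B = RPM_A × (teeth_A / teeth_B)
= 1949 × (47/36)
= 2544.5 RPM

2544.5 RPM


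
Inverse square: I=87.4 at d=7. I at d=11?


I₁d₁² = I₂d₂²
I₂ = I₁ × (d₁/d₂)²
= 87.4 × (7/11)²
= 87.4 × 49/121
= 4282.6/121
≈ 35.3934

35.3934


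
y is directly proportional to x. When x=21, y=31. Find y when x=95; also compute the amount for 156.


Direct proportion: y/x = constant
k = 31/21 ≈ 1.4762
y at x=95: k × 95 = 31 × 95 / 21 = 2945/21 ≈ 140.24
y at x=156: k × 156 = 31 × 156 / 21 = 4836/21 ≈ 230.29
= 140.24 and 230.29

140.24 and 230.29


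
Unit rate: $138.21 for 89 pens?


Unit rate = total / quantity
= 138.21 / 89
= $1.55 per unit

$1.55 per unit


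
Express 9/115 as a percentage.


Percentage = (part / whole) × 100
= (9 / 115) × 100
≈ 7.83%

7.83%


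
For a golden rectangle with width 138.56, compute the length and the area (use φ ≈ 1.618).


φ = (1 + √5) / 2 ≈ 1.618
Length = width × φ = 138.56 × 1.618 = 224.19008
≈ 224.19
Area = width × length = 138.56 × 224.19008 = 31063.7774848 ≈ 31063.78
= Length: 224.19, Area: 31063.78

Length: 224.19, Area: 31063.78


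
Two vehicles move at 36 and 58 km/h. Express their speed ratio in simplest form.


Ratio = 36:58
GCD = 2
Simplified = 18:29
Time ratio (same distance) = 29:18
Speed ratio = 18:29

18:29


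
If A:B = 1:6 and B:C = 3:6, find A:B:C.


Match B: multiply A:B by 3 → 3:18
Multiply B:C by 6 → 18:36
Combined: 3:18:36
GCD = 3
= 1:6:12

1:6:12


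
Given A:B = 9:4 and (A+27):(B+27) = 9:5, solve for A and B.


Let A = 9k, B = 4k.
(9k + 27) / (4k + 27) = 9/5
Cross-multiply: 5(9k + 27) = 9(4k + 27)
45k + 135 = 36k + 243
45k - 36k = 243 - 135
9k = 108
k = 108/9 = 12
A = 9×12 = 108, B = 4×12 = 48
= A = 108, B = 48

A = 108, B = 48


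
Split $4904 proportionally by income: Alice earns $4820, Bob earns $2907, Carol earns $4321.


Total income = 4820 + 2907 + 4321 = $12048
Alice: $4904 × 4820/12048 = $1961.93
Bob: $4904 × 2907/12048 = $1183.26
Carol: $4904 × 4321/12048 = $1758.81
= Alice: $1961.93, Bob: $1183.26, Carol: $1758.81

Alice: $1961.93, Bob: $1183.26, Carol: $1758.81


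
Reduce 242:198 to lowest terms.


GCD(242, 198) = 22
242/22 : 198/22
= 11:9

11:9


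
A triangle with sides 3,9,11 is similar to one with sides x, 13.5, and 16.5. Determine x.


Scale factor = 13.5/9 = 1.5
Missing side = 3 × 1.5
= 4.5

4.5


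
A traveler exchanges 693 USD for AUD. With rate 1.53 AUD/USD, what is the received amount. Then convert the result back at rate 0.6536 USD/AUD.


Amount × rate = 693 × 1.53 = 1060.29 AUD
Round-trip: 1060.29 × 0.6536 = 693.01 USD
= 1060.29 AUD, then 693.01 USD

1060.29 AUD, then 693.01 USD
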